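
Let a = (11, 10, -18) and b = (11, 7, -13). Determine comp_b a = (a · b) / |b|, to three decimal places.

23.083

a · b = 11·11 + 10·7 + (-18)·(-13) = 121 + 70 + 234 = 425
|b| = √(121 + 49 + 169) = √339 ≈ 18.4120
comp_b a = 425 / √339 ≈ 23.083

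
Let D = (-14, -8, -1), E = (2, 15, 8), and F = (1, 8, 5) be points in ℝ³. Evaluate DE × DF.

DE = (16, 23, 9)
DF = (15, 16, 6)
i: 23·6 - 9·16 = 138 - 144 = -6
j: 9·15 - 16·6 = 135 - 96 = 39
k: 16·16 - 23·15 = 256 - 345 = -89
DE × DF = (-6, 39, -89)

(-6, 39, -89)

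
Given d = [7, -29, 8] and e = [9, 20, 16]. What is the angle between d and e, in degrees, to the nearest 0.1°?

d · e = 7·9 + (-29)·20 + 8·16 = 63 - 580 + 128 = -389
|d|² = 49 + 841 + 64 = 954,  |d| = √954 ≈ 30.886890
|e|² = 81 + 400 + 256 = 737,  |e| = √737 ≈ 27.147744
cos θ = -389 / (30.886890 · 27.147744) ≈ -0.46392
θ = arccos(-0.46392) ≈ 117.6°

117.6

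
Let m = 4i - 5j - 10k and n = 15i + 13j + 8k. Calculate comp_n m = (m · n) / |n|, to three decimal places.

-3.972

m · n = 4·15 + (-5)·13 + (-10)·8 = 60 - 65 - 80 = -85
|n| = √(225 + 169 + 64) = √458 ≈ 21.4009
comp_n m = -85 / √458 ≈ -3.972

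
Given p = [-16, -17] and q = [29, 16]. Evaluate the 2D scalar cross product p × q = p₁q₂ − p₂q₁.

(-16)·16 - (-17)·29 = -256 - (-493) = 237

237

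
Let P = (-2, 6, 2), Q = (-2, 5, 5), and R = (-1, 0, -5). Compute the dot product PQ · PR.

PQ = Q − P = (0, -1, 3)
PR = R − P = (1, -6, -7)
PQ · PR = 0·1 + (-1)·(-6) + 3·(-7) = 0 + 6 - 21 = -15

-15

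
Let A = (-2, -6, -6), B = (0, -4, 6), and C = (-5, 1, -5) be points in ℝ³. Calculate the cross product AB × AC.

AB = (2, 2, 12)
AC = (-3, 7, 1)
i: 2·1 - 12·7 = 2 - 84 = -82
j: 12·(-3) - 2·1 = -36 - 2 = -38
k: 2·7 - 2·(-3) = 14 - (-6) = 20
AB × AC = (-82, -38, 20)

(-82, -38, 20)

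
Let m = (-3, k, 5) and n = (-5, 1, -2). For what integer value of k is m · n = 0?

m · n = (-3)·(-5) + k·1 + 5·(-2) = 5 + 1k
Set equal to 0: 1k = -5, so k = -5.

-5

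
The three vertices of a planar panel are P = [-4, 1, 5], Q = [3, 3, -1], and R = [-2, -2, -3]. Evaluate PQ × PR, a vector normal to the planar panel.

(-34, 44, -25)

PQ = (7, 2, -6)
PR = (2, -3, -8)
i: 2·(-8) - (-6)·(-3) = -16 - 18 = -34
j: (-6)·2 - 7·(-8) = -12 - (-56) = 44
k: 7·(-3) - 2·2 = -21 - 4 = -25
PQ × PR = (-34, 44, -25)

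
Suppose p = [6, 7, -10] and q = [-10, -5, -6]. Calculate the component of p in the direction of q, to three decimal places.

-2.758

p · q = 6·(-10) + 7·(-5) + (-10)·(-6) = -60 - 35 + 60 = -35
|q| = √(100 + 25 + 36) = √161 ≈ 12.6886
comp_q p = -35 / √161 ≈ -2.758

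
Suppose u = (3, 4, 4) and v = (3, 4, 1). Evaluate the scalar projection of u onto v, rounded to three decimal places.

u · v = 3·3 + 4·4 + 4·1 = 9 + 16 + 4 = 29
|v| = √(9 + 16 + 1) = √26 ≈ 5.0990
comp_v u = 29 / √26 ≈ 5.687

5.687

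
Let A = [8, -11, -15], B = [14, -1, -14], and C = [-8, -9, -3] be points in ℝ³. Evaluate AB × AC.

(118, -88, 172)

AB = (6, 10, 1)
AC = (-16, 2, 12)
i: 10·12 - 1·2 = 120 - 2 = 118
j: 1·(-16) - 6·12 = -16 - 72 = -88
k: 6·2 - 10·(-16) = 12 - (-160) = 172
AB × AC = (118, -88, 172)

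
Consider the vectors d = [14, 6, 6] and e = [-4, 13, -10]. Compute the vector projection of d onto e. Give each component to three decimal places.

d · e = 14·(-4) + 6·13 + 6·(-10) = -56 + 78 - 60 = -38
|e|² = 16 + 169 + 100 = 285
proj_e d = (-38/285) · (-4, 13, -10) ≈ (0.533, -1.733, 1.333)

(0.533, -1.733, 1.333)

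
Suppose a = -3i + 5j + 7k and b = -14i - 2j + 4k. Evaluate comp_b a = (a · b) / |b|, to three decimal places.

a · b = (-3)·(-14) + 5·(-2) + 7·4 = 42 - 10 + 28 = 60
|b| = √(196 + 4 + 16) = √216 ≈ 14.6969
comp_b a = 60 / √216 ≈ 4.082

4.082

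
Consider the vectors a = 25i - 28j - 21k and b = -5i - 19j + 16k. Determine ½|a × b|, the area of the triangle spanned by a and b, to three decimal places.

543.751

i: (-28)·16 - (-21)·(-19) = -448 - 399 = -847
j: (-21)·(-5) - 25·16 = 105 - 400 = -295
k: 25·(-19) - (-28)·(-5) = -475 - 140 = -615
a × b = (-847, -295, -615)
|a × b| = √((-847)² + (-295)² + (-615)²) = √1182659 ≈ 1087.5013
area = ½ · 1087.5013 ≈ 543.751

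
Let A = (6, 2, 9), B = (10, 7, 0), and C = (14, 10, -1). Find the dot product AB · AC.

AB = B − A = (4, 5, -9)
AC = C − A = (8, 8, -10)
AB · AC = 4·8 + 5·8 + (-9)·(-10) = 32 + 40 + 90 = 162

162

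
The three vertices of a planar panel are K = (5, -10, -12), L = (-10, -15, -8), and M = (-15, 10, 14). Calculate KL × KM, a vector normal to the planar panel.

KL = (-15, -5, 4)
KM = (-20, 20, 26)
i: (-5)·26 - 4·20 = -130 - 80 = -210
j: 4·(-20) - (-15)·26 = -80 - (-390) = 310
k: (-15)·20 - (-5)·(-20) = -300 - 100 = -400
KL × KM = (-210, 310, -400)

(-210, 310, -400)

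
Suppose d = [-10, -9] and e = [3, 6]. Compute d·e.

d · e = (-10)·3 + (-9)·6 = -30 - 54 = -84

-84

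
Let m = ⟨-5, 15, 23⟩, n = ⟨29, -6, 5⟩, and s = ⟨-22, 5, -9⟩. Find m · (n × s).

n × s:
i: (-6)·(-9) - 5·5 = 54 - 25 = 29
j: 5·(-22) - 29·(-9) = -110 - (-261) = 151
k: 29·5 - (-6)·(-22) = 145 - 132 = 13
n × s = (29, 151, 13)
m · (n × s) = (-5)·29 + 15·151 + 23·13 = -145 + 2265 + 299 = 2419

2419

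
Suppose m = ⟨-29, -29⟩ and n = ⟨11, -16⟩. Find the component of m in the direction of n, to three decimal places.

m · n = (-29)·11 + (-29)·(-16) = -319 + 464 = 145
|n| = √(121 + 256) = √377 ≈ 19.4165
comp_n m = 145 / √377 ≈ 7.468

7.468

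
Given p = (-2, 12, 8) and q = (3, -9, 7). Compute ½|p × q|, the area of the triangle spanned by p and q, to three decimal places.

80.784

i: 12·7 - 8·(-9) = 84 - (-72) = 156
j: 8·3 - (-2)·7 = 24 - (-14) = 38
k: (-2)·(-9) - 12·3 = 18 - 36 = -18
p × q = (156, 38, -18)
|p × q| = √(156² + 38² + (-18)²) = √26104 ≈ 161.5673
area = ½ · 161.5673 ≈ 80.784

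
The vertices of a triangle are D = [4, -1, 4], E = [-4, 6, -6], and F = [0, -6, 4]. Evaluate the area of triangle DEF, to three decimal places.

46.701

DE = (-8, 7, -10),  DF = (-4, -5, 0)
i: 7·0 - (-10)·(-5) = 0 - 50 = -50
j: (-10)·(-4) - (-8)·0 = 40 - 0 = 40
k: (-8)·(-5) - 7·(-4) = 40 - (-28) = 68
DE × DF = (-50, 40, 68)
|DE × DF| = √8724 ≈ 93.4024
area = ½ · 93.4024 ≈ 46.701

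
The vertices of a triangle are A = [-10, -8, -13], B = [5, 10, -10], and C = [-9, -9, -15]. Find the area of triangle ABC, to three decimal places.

28.579

AB = (15, 18, 3),  AC = (1, -1, -2)
i: 18·(-2) - 3·(-1) = -36 - (-3) = -33
j: 3·1 - 15·(-2) = 3 - (-30) = 33
k: 15·(-1) - 18·1 = -15 - 18 = -33
AB × AC = (-33, 33, -33)
|AB × AC| = √3267 ≈ 57.1577
area = ½ · 57.1577 ≈ 28.579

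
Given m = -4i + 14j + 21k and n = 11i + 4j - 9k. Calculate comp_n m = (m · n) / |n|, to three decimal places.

-11.988

m · n = (-4)·11 + 14·4 + 21·(-9) = -44 + 56 - 189 = -177
|n| = √(121 + 16 + 81) = √218 ≈ 14.7648
comp_n m = -177 / √218 ≈ -11.988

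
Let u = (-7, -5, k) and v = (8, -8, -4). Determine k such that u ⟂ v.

-4

u · v = (-7)·8 + (-5)·(-8) + k·(-4) = -16 - 4k
Set equal to 0: -4k = 16, so k = -4.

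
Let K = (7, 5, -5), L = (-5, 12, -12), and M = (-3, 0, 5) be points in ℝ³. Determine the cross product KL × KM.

KL = (-12, 7, -7)
KM = (-10, -5, 10)
i: 7·10 - (-7)·(-5) = 70 - 35 = 35
j: (-7)·(-10) - (-12)·10 = 70 - (-120) = 190
k: (-12)·(-5) - 7·(-10) = 60 - (-70) = 130
KL × KM = (35, 190, 130)

(35, 190, 130)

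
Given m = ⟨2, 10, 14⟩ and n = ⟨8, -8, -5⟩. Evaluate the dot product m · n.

m · n = 2·8 + 10·(-8) + 14·(-5) = 16 - 80 - 70 = -134

-134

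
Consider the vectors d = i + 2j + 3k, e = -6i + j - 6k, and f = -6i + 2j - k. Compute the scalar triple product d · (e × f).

53

e × f:
i: 1·(-1) - (-6)·2 = -1 - (-12) = 11
j: (-6)·(-6) - (-6)·(-1) = 36 - 6 = 30
k: (-6)·2 - 1·(-6) = -12 - (-6) = -6
e × f = (11, 30, -6)
d · (e × f) = 1·11 + 2·30 + 3·(-6) = 11 + 60 - 18 = 53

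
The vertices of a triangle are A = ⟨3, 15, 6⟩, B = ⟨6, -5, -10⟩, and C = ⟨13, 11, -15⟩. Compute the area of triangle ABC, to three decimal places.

207.056

AB = (3, -20, -16),  AC = (10, -4, -21)
i: (-20)·(-21) - (-16)·(-4) = 420 - 64 = 356
j: (-16)·10 - 3·(-21) = -160 - (-63) = -97
k: 3·(-4) - (-20)·10 = -12 - (-200) = 188
AB × AC = (356, -97, 188)
|AB × AC| = √171489 ≈ 414.1123
area = ½ · 414.1123 ≈ 207.056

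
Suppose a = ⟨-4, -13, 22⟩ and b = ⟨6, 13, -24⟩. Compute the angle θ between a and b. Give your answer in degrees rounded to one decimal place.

a · b = (-4)·6 + (-13)·13 + 22·(-24) = -24 - 169 - 528 = -721
|a|² = 16 + 169 + 484 = 669,  |a| = √669 ≈ 25.865034
|b|² = 36 + 169 + 576 = 781,  |b| = √781 ≈ 27.946377
cos θ = -721 / (25.865034 · 27.946377) ≈ -0.99746
θ = arccos(-0.99746) ≈ 175.9°

175.9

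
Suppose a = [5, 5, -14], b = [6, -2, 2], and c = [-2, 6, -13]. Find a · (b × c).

b × c:
i: (-2)·(-13) - 2·6 = 26 - 12 = 14
j: 2·(-2) - 6·(-13) = -4 - (-78) = 74
k: 6·6 - (-2)·(-2) = 36 - 4 = 32
b × c = (14, 74, 32)
a · (b × c) = 5·14 + 5·74 + (-14)·32 = 70 + 370 - 448 = -8

-8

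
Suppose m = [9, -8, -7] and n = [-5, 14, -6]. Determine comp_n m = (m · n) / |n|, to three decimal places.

-7.174

m · n = 9·(-5) + (-8)·14 + (-7)·(-6) = -45 - 112 + 42 = -115
|n| = √(25 + 196 + 36) = √257 ≈ 16.0312
comp_n m = -115 / √257 ≈ -7.174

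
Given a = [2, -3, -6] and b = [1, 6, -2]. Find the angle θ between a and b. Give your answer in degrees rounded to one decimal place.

a · b = 2·1 + (-3)·6 + (-6)·(-2) = 2 - 18 + 12 = -4
|a|² = 4 + 9 + 36 = 49,  |a| = √49 ≈ 7.000000
|b|² = 1 + 36 + 4 = 41,  |b| = √41 ≈ 6.403124
cos θ = -4 / (7.000000 · 6.403124) ≈ -0.08924
θ = arccos(-0.08924) ≈ 95.1°

95.1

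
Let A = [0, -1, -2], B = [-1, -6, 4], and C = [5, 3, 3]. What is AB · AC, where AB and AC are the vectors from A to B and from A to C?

AB = B − A = (-1, -5, 6)
AC = C − A = (5, 4, 5)
AB · AC = (-1)·5 + (-5)·4 + 6·5 = -5 - 20 + 30 = 5

5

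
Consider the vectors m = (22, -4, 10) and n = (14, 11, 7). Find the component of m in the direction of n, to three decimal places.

m · n = 22·14 + (-4)·11 + 10·7 = 308 - 44 + 70 = 334
|n| = √(196 + 121 + 49) = √366 ≈ 19.1311
comp_n m = 334 / √366 ≈ 17.458

17.458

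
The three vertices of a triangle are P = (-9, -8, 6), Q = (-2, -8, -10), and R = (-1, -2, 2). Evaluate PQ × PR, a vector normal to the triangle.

(96, -100, 42)

PQ = (7, 0, -16)
PR = (8, 6, -4)
i: 0·(-4) - (-16)·6 = 0 - (-96) = 96
j: (-16)·8 - 7·(-4) = -128 - (-28) = -100
k: 7·6 - 0·8 = 42 - 0 = 42
PQ × PR = (96, -100, 42)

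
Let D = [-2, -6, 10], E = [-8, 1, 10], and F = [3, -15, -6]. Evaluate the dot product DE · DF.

DE = E − D = (-6, 7, 0)
DF = F − D = (5, -9, -16)
DE · DF = (-6)·5 + 7·(-9) + 0·(-16) = -30 - 63 + 0 = -93

-93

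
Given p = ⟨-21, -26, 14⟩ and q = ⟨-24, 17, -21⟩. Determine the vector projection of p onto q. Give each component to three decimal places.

(4.263, -3.020, 3.730)

p · q = (-21)·(-24) + (-26)·17 + 14·(-21) = 504 - 442 - 294 = -232
|q|² = 576 + 289 + 441 = 1306
proj_q p = (-232/1306) · (-24, 17, -21) ≈ (4.263, -3.020, 3.730)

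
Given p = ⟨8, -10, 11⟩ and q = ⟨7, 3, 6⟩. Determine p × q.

(-93, 29, 94)

i: (-10)·6 - 11·3 = -60 - 33 = -93
j: 11·7 - 8·6 = 77 - 48 = 29
k: 8·3 - (-10)·7 = 24 - (-70) = 94
p × q = (-93, 29, 94)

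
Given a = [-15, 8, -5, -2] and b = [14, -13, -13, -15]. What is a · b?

a · b = (-15)·14 + 8·(-13) + (-5)·(-13) + (-2)·(-15) = -210 - 104 + 65 + 30 = -219

-219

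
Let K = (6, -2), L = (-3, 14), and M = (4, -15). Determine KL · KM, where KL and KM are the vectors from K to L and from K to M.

-190

KL = L − K = (-9, 16)
KM = M − K = (-2, -13)
KL · KM = (-9)·(-2) + 16·(-13) = 18 - 208 = -190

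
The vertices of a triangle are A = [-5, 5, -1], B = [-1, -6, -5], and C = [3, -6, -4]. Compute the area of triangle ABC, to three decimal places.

AB = (4, -11, -4),  AC = (8, -11, -3)
i: (-11)·(-3) - (-4)·(-11) = 33 - 44 = -11
j: (-4)·8 - 4·(-3) = -32 - (-12) = -20
k: 4·(-11) - (-11)·8 = -44 - (-88) = 44
AB × AC = (-11, -20, 44)
|AB × AC| = √2457 ≈ 49.5681
area = ½ · 49.5681 ≈ 24.784

24.784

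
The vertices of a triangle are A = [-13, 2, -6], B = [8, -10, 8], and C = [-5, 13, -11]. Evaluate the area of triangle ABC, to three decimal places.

201.776

AB = (21, -12, 14),  AC = (8, 11, -5)
i: (-12)·(-5) - 14·11 = 60 - 154 = -94
j: 14·8 - 21·(-5) = 112 - (-105) = 217
k: 21·11 - (-12)·8 = 231 - (-96) = 327
AB × AC = (-94, 217, 327)
|AB × AC| = √162854 ≈ 403.5517
area = ½ · 403.5517 ≈ 201.776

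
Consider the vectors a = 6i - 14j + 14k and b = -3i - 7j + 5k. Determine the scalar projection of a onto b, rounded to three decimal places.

16.465

a · b = 6·(-3) + (-14)·(-7) + 14·5 = -18 + 98 + 70 = 150
|b| = √(9 + 49 + 25) = √83 ≈ 9.1104
comp_b a = 150 / √83 ≈ 16.465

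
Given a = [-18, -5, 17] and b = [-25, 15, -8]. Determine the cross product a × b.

(-215, -569, -395)

i: (-5)·(-8) - 17·15 = 40 - 255 = -215
j: 17·(-25) - (-18)·(-8) = -425 - 144 = -569
k: (-18)·15 - (-5)·(-25) = -270 - 125 = -395
a × b = (-215, -569, -395)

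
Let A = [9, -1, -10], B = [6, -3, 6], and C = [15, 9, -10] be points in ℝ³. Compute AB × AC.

(-160, 96, -18)

AB = (-3, -2, 16)
AC = (6, 10, 0)
i: (-2)·0 - 16·10 = 0 - 160 = -160
j: 16·6 - (-3)·0 = 96 - 0 = 96
k: (-3)·10 - (-2)·6 = -30 - (-12) = -18
AB × AC = (-160, 96, -18)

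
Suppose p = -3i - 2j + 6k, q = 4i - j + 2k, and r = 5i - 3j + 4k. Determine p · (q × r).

q × r:
i: (-1)·4 - 2·(-3) = -4 - (-6) = 2
j: 2·5 - 4·4 = 10 - 16 = -6
k: 4·(-3) - (-1)·5 = -12 - (-5) = -7
q × r = (2, -6, -7)
p · (q × r) = (-3)·2 + (-2)·(-6) + 6·(-7) = -6 + 12 - 42 = -36

-36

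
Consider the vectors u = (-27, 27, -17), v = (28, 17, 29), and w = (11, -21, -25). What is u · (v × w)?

v × w:
i: 17·(-25) - 29·(-21) = -425 - (-609) = 184
j: 29·11 - 28·(-25) = 319 - (-700) = 1019
k: 28·(-21) - 17·11 = -588 - 187 = -775
v × w = (184, 1019, -775)
u · (v × w) = (-27)·184 + 27·1019 + (-17)·(-775) = -4968 + 27513 + 13175 = 35720

35720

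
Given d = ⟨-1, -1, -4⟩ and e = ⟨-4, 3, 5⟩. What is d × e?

i: (-1)·5 - (-4)·3 = -5 - (-12) = 7
j: (-4)·(-4) - (-1)·5 = 16 - (-5) = 21
k: (-1)·3 - (-1)·(-4) = -3 - 4 = -7
d × e = (7, 21, -7)

(7, 21, -7)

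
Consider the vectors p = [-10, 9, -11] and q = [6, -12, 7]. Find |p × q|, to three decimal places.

95.567

i: 9·7 - (-11)·(-12) = 63 - 132 = -69
j: (-11)·6 - (-10)·7 = -66 - (-70) = 4
k: (-10)·(-12) - 9·6 = 120 - 54 = 66
p × q = (-69, 4, 66)
|p × q| = √((-69)² + 4² + 66²) = √9133 ≈ 95.5667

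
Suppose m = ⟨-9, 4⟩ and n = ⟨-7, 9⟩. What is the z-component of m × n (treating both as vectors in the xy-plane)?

(-9)·9 - 4·(-7) = -81 - (-28) = -53

-53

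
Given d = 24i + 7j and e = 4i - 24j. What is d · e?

-72

d · e = 24·4 + 7·(-24) = 96 - 168 = -72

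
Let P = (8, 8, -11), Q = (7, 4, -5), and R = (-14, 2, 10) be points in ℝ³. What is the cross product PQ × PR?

PQ = (-1, -4, 6)
PR = (-22, -6, 21)
i: (-4)·21 - 6·(-6) = -84 - (-36) = -48
j: 6·(-22) - (-1)·21 = -132 - (-21) = -111
k: (-1)·(-6) - (-4)·(-22) = 6 - 88 = -82
PQ × PR = (-48, -111, -82)

(-48, -111, -82)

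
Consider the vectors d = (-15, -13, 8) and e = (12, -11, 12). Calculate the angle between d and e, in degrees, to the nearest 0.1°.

82.2

d · e = (-15)·12 + (-13)·(-11) + 8·12 = -180 + 143 + 96 = 59
|d|² = 225 + 169 + 64 = 458,  |d| = √458 ≈ 21.400935
|e|² = 144 + 121 + 144 = 409,  |e| = √409 ≈ 20.223748
cos θ = 59 / (21.400935 · 20.223748) ≈ 0.13632
θ = arccos(0.13632) ≈ 82.2°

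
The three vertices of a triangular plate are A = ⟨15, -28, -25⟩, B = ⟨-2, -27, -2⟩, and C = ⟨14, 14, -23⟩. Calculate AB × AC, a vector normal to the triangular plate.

(-964, 11, -713)

AB = (-17, 1, 23)
AC = (-1, 42, 2)
i: 1·2 - 23·42 = 2 - 966 = -964
j: 23·(-1) - (-17)·2 = -23 - (-34) = 11
k: (-17)·42 - 1·(-1) = -714 - (-1) = -713
AB × AC = (-964, 11, -713)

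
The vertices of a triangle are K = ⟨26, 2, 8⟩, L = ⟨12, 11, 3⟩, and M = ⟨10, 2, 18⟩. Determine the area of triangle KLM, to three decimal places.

138.957

KL = (-14, 9, -5),  KM = (-16, 0, 10)
i: 9·10 - (-5)·0 = 90 - 0 = 90
j: (-5)·(-16) - (-14)·10 = 80 - (-140) = 220
k: (-14)·0 - 9·(-16) = 0 - (-144) = 144
KL × KM = (90, 220, 144)
|KL × KM| = √77236 ≈ 277.9137
area = ½ · 277.9137 ≈ 138.957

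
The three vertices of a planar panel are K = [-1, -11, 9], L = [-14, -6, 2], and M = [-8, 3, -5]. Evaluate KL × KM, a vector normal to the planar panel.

(28, -133, -147)

KL = (-13, 5, -7)
KM = (-7, 14, -14)
i: 5·(-14) - (-7)·14 = -70 - (-98) = 28
j: (-7)·(-7) - (-13)·(-14) = 49 - 182 = -133
k: (-13)·14 - 5·(-7) = -182 - (-35) = -147
KL × KM = (28, -133, -147)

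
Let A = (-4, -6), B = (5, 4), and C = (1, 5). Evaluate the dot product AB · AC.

155

AB = B − A = (9, 10)
AC = C − A = (5, 11)
AB · AC = 9·5 + 10·11 = 45 + 110 = 155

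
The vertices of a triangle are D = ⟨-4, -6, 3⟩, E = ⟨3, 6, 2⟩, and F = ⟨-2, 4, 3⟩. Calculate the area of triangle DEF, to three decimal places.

23.558

DE = (7, 12, -1),  DF = (2, 10, 0)
i: 12·0 - (-1)·10 = 0 - (-10) = 10
j: (-1)·2 - 7·0 = -2 - 0 = -2
k: 7·10 - 12·2 = 70 - 24 = 46
DE × DF = (10, -2, 46)
|DE × DF| = √2220 ≈ 47.1169
area = ½ · 47.1169 ≈ 23.558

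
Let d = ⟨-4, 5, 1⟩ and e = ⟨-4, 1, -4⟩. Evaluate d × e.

(-21, -20, 16)

i: 5·(-4) - 1·1 = -20 - 1 = -21
j: 1·(-4) - (-4)·(-4) = -4 - 16 = -20
k: (-4)·1 - 5·(-4) = -4 - (-20) = 16
d × e = (-21, -20, 16)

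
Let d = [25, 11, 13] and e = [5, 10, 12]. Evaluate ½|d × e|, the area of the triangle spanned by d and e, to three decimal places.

152.688

i: 11·12 - 13·10 = 132 - 130 = 2
j: 13·5 - 25·12 = 65 - 300 = -235
k: 25·10 - 11·5 = 250 - 55 = 195
d × e = (2, -235, 195)
|d × e| = √(2² + (-235)² + 195²) = √93254 ≈ 305.3752
area = ½ · 305.3752 ≈ 152.688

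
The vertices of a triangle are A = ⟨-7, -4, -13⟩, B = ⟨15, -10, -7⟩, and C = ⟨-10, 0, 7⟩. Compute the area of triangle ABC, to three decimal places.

242.590

AB = (22, -6, 6),  AC = (-3, 4, 20)
i: (-6)·20 - 6·4 = -120 - 24 = -144
j: 6·(-3) - 22·20 = -18 - 440 = -458
k: 22·4 - (-6)·(-3) = 88 - 18 = 70
AB × AC = (-144, -458, 70)
|AB × AC| = √235400 ≈ 485.1804
area = ½ · 485.1804 ≈ 242.590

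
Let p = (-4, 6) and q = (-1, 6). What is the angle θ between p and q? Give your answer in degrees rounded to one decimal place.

24.2

p · q = (-4)·(-1) + 6·6 = 4 + 36 = 40
|p|² = 16 + 36 = 52,  |p| = √52 ≈ 7.211103
|q|² = 1 + 36 = 37,  |q| = √37 ≈ 6.082763
cos θ = 40 / (7.211103 · 6.082763) ≈ 0.91192
θ = arccos(0.91192) ≈ 24.2°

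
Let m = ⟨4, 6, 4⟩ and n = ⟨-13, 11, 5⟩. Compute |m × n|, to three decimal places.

142.352

i: 6·5 - 4·11 = 30 - 44 = -14
j: 4·(-13) - 4·5 = -52 - 20 = -72
k: 4·11 - 6·(-13) = 44 - (-78) = 122
m × n = (-14, -72, 122)
|m × n| = √((-14)² + (-72)² + 122²) = √20264 ≈ 142.3517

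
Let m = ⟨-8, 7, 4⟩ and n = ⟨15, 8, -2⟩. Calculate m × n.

(-46, 44, -169)

i: 7·(-2) - 4·8 = -14 - 32 = -46
j: 4·15 - (-8)·(-2) = 60 - 16 = 44
k: (-8)·8 - 7·15 = -64 - 105 = -169
m × n = (-46, 44, -169)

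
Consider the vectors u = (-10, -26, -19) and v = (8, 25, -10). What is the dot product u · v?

-540

u · v = (-10)·8 + (-26)·25 + (-19)·(-10) = -80 - 650 + 190 = -540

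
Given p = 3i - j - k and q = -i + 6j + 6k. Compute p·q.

-15

p · q = 3·(-1) + (-1)·6 + (-1)·6 = -3 - 6 - 6 = -15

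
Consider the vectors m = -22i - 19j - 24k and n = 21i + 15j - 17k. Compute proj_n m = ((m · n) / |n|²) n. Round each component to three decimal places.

(-7.454, -5.325, 6.035)

m · n = (-22)·21 + (-19)·15 + (-24)·(-17) = -462 - 285 + 408 = -339
|n|² = 441 + 225 + 289 = 955
proj_n m = (-339/955) · (21, 15, -17) ≈ (-7.454, -5.325, 6.035)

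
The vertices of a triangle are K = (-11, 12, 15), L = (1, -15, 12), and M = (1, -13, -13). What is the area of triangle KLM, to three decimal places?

372.269

KL = (12, -27, -3),  KM = (12, -25, -28)
i: (-27)·(-28) - (-3)·(-25) = 756 - 75 = 681
j: (-3)·12 - 12·(-28) = -36 - (-336) = 300
k: 12·(-25) - (-27)·12 = -300 - (-324) = 24
KL × KM = (681, 300, 24)
|KL × KM| = √554337 ≈ 744.5381
area = ½ · 744.5381 ≈ 372.269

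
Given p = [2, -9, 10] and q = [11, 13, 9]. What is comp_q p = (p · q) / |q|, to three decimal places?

-0.260

p · q = 2·11 + (-9)·13 + 10·9 = 22 - 117 + 90 = -5
|q| = √(121 + 169 + 81) = √371 ≈ 19.2614
comp_q p = -5 / √371 ≈ -0.260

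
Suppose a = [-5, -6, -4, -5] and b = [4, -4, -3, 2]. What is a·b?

6

a · b = (-5)·4 + (-6)·(-4) + (-4)·(-3) + (-5)·2 = -20 + 24 + 12 - 10 = 6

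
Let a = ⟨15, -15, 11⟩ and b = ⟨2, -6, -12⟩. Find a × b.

(246, 202, -60)

i: (-15)·(-12) - 11·(-6) = 180 - (-66) = 246
j: 11·2 - 15·(-12) = 22 - (-180) = 202
k: 15·(-6) - (-15)·2 = -90 - (-30) = -60
a × b = (246, 202, -60)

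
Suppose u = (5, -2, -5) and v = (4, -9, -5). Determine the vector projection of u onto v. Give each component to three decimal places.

(2.066, -4.648, -2.582)

u · v = 5·4 + (-2)·(-9) + (-5)·(-5) = 20 + 18 + 25 = 63
|v|² = 16 + 81 + 25 = 122
proj_v u = (63/122) · (4, -9, -5) ≈ (2.066, -4.648, -2.582)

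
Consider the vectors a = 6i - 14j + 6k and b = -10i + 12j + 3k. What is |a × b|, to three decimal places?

i: (-14)·3 - 6·12 = -42 - 72 = -114
j: 6·(-10) - 6·3 = -60 - 18 = -78
k: 6·12 - (-14)·(-10) = 72 - 140 = -68
a × b = (-114, -78, -68)
|a × b| = √((-114)² + (-78)² + (-68)²) = √23704 ≈ 153.9610

153.961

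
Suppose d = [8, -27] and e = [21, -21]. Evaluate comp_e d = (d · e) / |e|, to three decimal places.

24.749

d · e = 8·21 + (-27)·(-21) = 168 + 567 = 735
|e| = √(441 + 441) = √882 ≈ 29.6985
comp_e d = 735 / √882 ≈ 24.749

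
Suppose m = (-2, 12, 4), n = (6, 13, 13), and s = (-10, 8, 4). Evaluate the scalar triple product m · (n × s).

-1032

n × s:
i: 13·4 - 13·8 = 52 - 104 = -52
j: 13·(-10) - 6·4 = -130 - 24 = -154
k: 6·8 - 13·(-10) = 48 - (-130) = 178
n × s = (-52, -154, 178)
m · (n × s) = (-2)·(-52) + 12·(-154) + 4·178 = 104 - 1848 + 712 = -1032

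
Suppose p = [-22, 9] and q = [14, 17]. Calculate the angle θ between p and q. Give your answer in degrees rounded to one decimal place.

107.2

p · q = (-22)·14 + 9·17 = -308 + 153 = -155
|p|² = 484 + 81 = 565,  |p| = √565 ≈ 23.769729
|q|² = 196 + 289 = 485,  |q| = √485 ≈ 22.022716
cos θ = -155 / (23.769729 · 22.022716) ≈ -0.29610
θ = arccos(-0.29610) ≈ 107.2°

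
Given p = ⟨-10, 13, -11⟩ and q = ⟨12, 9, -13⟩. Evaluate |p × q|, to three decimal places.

i: 13·(-13) - (-11)·9 = -169 - (-99) = -70
j: (-11)·12 - (-10)·(-13) = -132 - 130 = -262
k: (-10)·9 - 13·12 = -90 - 156 = -246
p × q = (-70, -262, -246)
|p × q| = √((-70)² + (-262)² + (-246)²) = √134060 ≈ 366.1420

366.142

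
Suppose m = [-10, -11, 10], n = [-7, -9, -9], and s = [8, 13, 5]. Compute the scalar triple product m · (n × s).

-503

n × s:
i: (-9)·5 - (-9)·13 = -45 - (-117) = 72
j: (-9)·8 - (-7)·5 = -72 - (-35) = -37
k: (-7)·13 - (-9)·8 = -91 - (-72) = -19
n × s = (72, -37, -19)
m · (n × s) = (-10)·72 + (-11)·(-37) + 10·(-19) = -720 + 407 - 190 = -503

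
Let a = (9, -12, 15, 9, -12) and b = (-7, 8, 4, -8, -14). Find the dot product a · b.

a · b = 9·(-7) + (-12)·8 + 15·4 + 9·(-8) + (-12)·(-14) = -63 - 96 + 60 - 72 + 168 = -3

-3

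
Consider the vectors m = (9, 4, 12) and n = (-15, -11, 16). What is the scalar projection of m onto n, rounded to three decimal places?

0.530

m · n = 9·(-15) + 4·(-11) + 12·16 = -135 - 44 + 192 = 13
|n| = √(225 + 121 + 256) = √602 ≈ 24.5357
comp_n m = 13 / √602 ≈ 0.530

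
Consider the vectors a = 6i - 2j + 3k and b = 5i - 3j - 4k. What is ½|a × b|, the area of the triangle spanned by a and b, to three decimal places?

21.645

i: (-2)·(-4) - 3·(-3) = 8 - (-9) = 17
j: 3·5 - 6·(-4) = 15 - (-24) = 39
k: 6·(-3) - (-2)·5 = -18 - (-10) = -8
a × b = (17, 39, -8)
|a × b| = √(17² + 39² + (-8)²) = √1874 ≈ 43.2897
area = ½ · 43.2897 ≈ 21.645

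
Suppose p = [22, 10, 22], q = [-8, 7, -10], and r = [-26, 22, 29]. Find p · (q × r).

14358

q × r:
i: 7·29 - (-10)·22 = 203 - (-220) = 423
j: (-10)·(-26) - (-8)·29 = 260 - (-232) = 492
k: (-8)·22 - 7·(-26) = -176 - (-182) = 6
q × r = (423, 492, 6)
p · (q × r) = 22·423 + 10·492 + 22·6 = 9306 + 4920 + 132 = 14358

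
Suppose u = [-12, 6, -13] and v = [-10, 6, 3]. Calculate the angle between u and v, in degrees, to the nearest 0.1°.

58.7

u · v = (-12)·(-10) + 6·6 + (-13)·3 = 120 + 36 - 39 = 117
|u|² = 144 + 36 + 169 = 349,  |u| = √349 ≈ 18.681542
|v|² = 100 + 36 + 9 = 145,  |v| = √145 ≈ 12.041595
cos θ = 117 / (18.681542 · 12.041595) ≈ 0.52010
θ = arccos(0.52010) ≈ 58.7°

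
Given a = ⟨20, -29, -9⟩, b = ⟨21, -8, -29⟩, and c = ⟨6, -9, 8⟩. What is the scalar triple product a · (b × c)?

b × c:
i: (-8)·8 - (-29)·(-9) = -64 - 261 = -325
j: (-29)·6 - 21·8 = -174 - 168 = -342
k: 21·(-9) - (-8)·6 = -189 - (-48) = -141
b × c = (-325, -342, -141)
a · (b × c) = 20·(-325) + (-29)·(-342) + (-9)·(-141) = -6500 + 9918 + 1269 = 4687

4687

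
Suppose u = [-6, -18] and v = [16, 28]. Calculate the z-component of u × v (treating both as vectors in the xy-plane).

120

(-6)·28 - (-18)·16 = -168 - (-288) = 120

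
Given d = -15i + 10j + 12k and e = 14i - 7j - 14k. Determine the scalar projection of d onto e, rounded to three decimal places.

-21.333

d · e = (-15)·14 + 10·(-7) + 12·(-14) = -210 - 70 - 168 = -448
|e| = √(196 + 49 + 196) = √441 ≈ 21.0000
comp_e d = -448 / √441 ≈ -21.333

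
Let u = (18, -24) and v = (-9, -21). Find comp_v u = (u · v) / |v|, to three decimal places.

u · v = 18·(-9) + (-24)·(-21) = -162 + 504 = 342
|v| = √(81 + 441) = √522 ≈ 22.8473
comp_v u = 342 / √522 ≈ 14.969

14.969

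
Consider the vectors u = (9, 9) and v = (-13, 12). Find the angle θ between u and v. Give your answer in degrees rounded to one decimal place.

92.3

u · v = 9·(-13) + 9·12 = -117 + 108 = -9
|u|² = 81 + 81 = 162,  |u| = √162 ≈ 12.727922
|v|² = 169 + 144 = 313,  |v| = √313 ≈ 17.691806
cos θ = -9 / (12.727922 · 17.691806) ≈ -0.03997
θ = arccos(-0.03997) ≈ 92.3°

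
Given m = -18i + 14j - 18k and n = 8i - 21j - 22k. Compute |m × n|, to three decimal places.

i: 14·(-22) - (-18)·(-21) = -308 - 378 = -686
j: (-18)·8 - (-18)·(-22) = -144 - 396 = -540
k: (-18)·(-21) - 14·8 = 378 - 112 = 266
m × n = (-686, -540, 266)
|m × n| = √((-686)² + (-540)² + 266²) = √832952 ≈ 912.6620

912.662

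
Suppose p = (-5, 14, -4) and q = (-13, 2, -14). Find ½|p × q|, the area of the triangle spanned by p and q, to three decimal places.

127.722

i: 14·(-14) - (-4)·2 = -196 - (-8) = -188
j: (-4)·(-13) - (-5)·(-14) = 52 - 70 = -18
k: (-5)·2 - 14·(-13) = -10 - (-182) = 172
p × q = (-188, -18, 172)
|p × q| = √((-188)² + (-18)² + 172²) = √65252 ≈ 255.4447
area = ½ · 255.4447 ≈ 127.722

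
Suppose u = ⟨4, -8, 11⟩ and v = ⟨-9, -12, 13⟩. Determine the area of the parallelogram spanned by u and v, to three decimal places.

194.897

i: (-8)·13 - 11·(-12) = -104 - (-132) = 28
j: 11·(-9) - 4·13 = -99 - 52 = -151
k: 4·(-12) - (-8)·(-9) = -48 - 72 = -120
u × v = (28, -151, -120)
|u × v| = √(28² + (-151)² + (-120)²) = √37985 ≈ 194.8974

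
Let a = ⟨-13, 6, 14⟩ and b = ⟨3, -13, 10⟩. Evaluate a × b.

i: 6·10 - 14·(-13) = 60 - (-182) = 242
j: 14·3 - (-13)·10 = 42 - (-130) = 172
k: (-13)·(-13) - 6·3 = 169 - 18 = 151
a × b = (242, 172, 151)

(242, 172, 151)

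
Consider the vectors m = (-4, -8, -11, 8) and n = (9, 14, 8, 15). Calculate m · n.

m · n = (-4)·9 + (-8)·14 + (-11)·8 + 8·15 = -36 - 112 - 88 + 120 = -116

-116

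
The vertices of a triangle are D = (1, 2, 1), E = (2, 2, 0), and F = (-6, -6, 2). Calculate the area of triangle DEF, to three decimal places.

DE = (1, 0, -1),  DF = (-7, -8, 1)
i: 0·1 - (-1)·(-8) = 0 - 8 = -8
j: (-1)·(-7) - 1·1 = 7 - 1 = 6
k: 1·(-8) - 0·(-7) = -8 - 0 = -8
DE × DF = (-8, 6, -8)
|DE × DF| = √164 ≈ 12.8062
area = ½ · 12.8062 ≈ 6.403

6.403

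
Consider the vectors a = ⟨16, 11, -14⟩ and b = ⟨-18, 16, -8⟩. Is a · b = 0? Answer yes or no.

a · b = 16·(-18) + 11·16 + (-14)·(-8) = -288 + 176 + 112 = 0
Zero, so the vectors are orthogonal.

yes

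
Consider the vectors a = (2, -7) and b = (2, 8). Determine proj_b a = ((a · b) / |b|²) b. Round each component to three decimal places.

(-1.529, -6.118)

a · b = 2·2 + (-7)·8 = 4 - 56 = -52
|b|² = 4 + 64 = 68
proj_b a = (-52/68) · (2, 8) ≈ (-1.529, -6.118)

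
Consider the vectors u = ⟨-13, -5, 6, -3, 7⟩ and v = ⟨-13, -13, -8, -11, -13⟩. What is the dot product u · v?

u · v = (-13)·(-13) + (-5)·(-13) + 6·(-8) + (-3)·(-11) + 7·(-13) = 169 + 65 - 48 + 33 - 91 = 128

128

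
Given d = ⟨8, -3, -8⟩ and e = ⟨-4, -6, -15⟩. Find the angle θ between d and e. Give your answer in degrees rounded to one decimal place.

d · e = 8·(-4) + (-3)·(-6) + (-8)·(-15) = -32 + 18 + 120 = 106
|d|² = 64 + 9 + 64 = 137,  |d| = √137 ≈ 11.704700
|e|² = 16 + 36 + 225 = 277,  |e| = √277 ≈ 16.643317
cos θ = 106 / (11.704700 · 16.643317) ≈ 0.54413
θ = arccos(0.54413) ≈ 57.0°

57.0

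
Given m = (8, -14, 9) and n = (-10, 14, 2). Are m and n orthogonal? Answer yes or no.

m · n = 8·(-10) + (-14)·14 + 9·2 = -80 - 196 + 18 = -258
Nonzero, so the vectors are not orthogonal.

no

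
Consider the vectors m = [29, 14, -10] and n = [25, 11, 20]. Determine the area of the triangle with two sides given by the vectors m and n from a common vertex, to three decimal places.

i: 14·20 - (-10)·11 = 280 - (-110) = 390
j: (-10)·25 - 29·20 = -250 - 580 = -830
k: 29·11 - 14·25 = 319 - 350 = -31
m × n = (390, -830, -31)
|m × n| = √(390² + (-830)² + (-31)²) = √841961 ≈ 917.5843
area = ½ · 917.5843 ≈ 458.792

458.792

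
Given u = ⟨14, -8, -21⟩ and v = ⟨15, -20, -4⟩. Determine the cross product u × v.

i: (-8)·(-4) - (-21)·(-20) = 32 - 420 = -388
j: (-21)·15 - 14·(-4) = -315 - (-56) = -259
k: 14·(-20) - (-8)·15 = -280 - (-120) = -160
u × v = (-388, -259, -160)

(-388, -259, -160)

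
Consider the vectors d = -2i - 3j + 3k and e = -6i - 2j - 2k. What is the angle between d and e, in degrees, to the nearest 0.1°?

d · e = (-2)·(-6) + (-3)·(-2) + 3·(-2) = 12 + 6 - 6 = 12
|d|² = 4 + 9 + 9 = 22,  |d| = √22 ≈ 4.690416
|e|² = 36 + 4 + 4 = 44,  |e| = √44 ≈ 6.633250
cos θ = 12 / (4.690416 · 6.633250) ≈ 0.38569
θ = arccos(0.38569) ≈ 67.3°

67.3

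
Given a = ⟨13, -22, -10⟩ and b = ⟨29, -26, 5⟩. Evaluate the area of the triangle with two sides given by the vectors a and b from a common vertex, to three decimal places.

297.037

i: (-22)·5 - (-10)·(-26) = -110 - 260 = -370
j: (-10)·29 - 13·5 = -290 - 65 = -355
k: 13·(-26) - (-22)·29 = -338 - (-638) = 300
a × b = (-370, -355, 300)
|a × b| = √((-370)² + (-355)² + 300²) = √352925 ≈ 594.0749
area = ½ · 594.0749 ≈ 297.037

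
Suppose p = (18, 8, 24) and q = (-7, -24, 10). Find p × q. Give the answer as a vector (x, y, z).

i: 8·10 - 24·(-24) = 80 - (-576) = 656
j: 24·(-7) - 18·10 = -168 - 180 = -348
k: 18·(-24) - 8·(-7) = -432 - (-56) = -376
p × q = (656, -348, -376)

(656, -348, -376)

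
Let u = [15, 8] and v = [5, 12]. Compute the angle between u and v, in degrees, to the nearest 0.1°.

u · v = 15·5 + 8·12 = 75 + 96 = 171
|u|² = 225 + 64 = 289,  |u| = √289 ≈ 17.000000
|v|² = 25 + 144 = 169,  |v| = √169 ≈ 13.000000
cos θ = 171 / (17.000000 · 13.000000) ≈ 0.77376
θ = arccos(0.77376) ≈ 39.3°

39.3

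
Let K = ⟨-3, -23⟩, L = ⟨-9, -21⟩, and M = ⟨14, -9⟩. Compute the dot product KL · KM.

KL = L − K = (-6, 2)
KM = M − K = (17, 14)
KL · KM = (-6)·17 + 2·14 = -102 + 28 = -74

-74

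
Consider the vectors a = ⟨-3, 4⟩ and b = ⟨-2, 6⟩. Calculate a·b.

a · b = (-3)·(-2) + 4·6 = 6 + 24 = 30

30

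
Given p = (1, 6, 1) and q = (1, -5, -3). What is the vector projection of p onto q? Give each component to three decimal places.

(-0.914, 4.571, 2.743)

p · q = 1·1 + 6·(-5) + 1·(-3) = 1 - 30 - 3 = -32
|q|² = 1 + 25 + 9 = 35
proj_q p = (-32/35) · (1, -5, -3) ≈ (-0.914, 4.571, 2.743)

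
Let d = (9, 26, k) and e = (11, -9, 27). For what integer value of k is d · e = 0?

5

d · e = 9·11 + 26·(-9) + k·27 = -135 + 27k
Set equal to 0: 27k = 135, so k = 5.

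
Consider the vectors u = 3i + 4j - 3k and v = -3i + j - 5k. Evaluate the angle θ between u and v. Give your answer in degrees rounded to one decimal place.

73.1

u · v = 3·(-3) + 4·1 + (-3)·(-5) = -9 + 4 + 15 = 10
|u|² = 9 + 16 + 9 = 34,  |u| = √34 ≈ 5.830952
|v|² = 9 + 1 + 25 = 35,  |v| = √35 ≈ 5.916080
cos θ = 10 / (5.830952 · 5.916080) ≈ 0.28989
θ = arccos(0.28989) ≈ 73.1°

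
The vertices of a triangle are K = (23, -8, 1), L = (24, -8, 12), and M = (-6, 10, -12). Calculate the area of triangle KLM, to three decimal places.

KL = (1, 0, 11),  KM = (-29, 18, -13)
i: 0·(-13) - 11·18 = 0 - 198 = -198
j: 11·(-29) - 1·(-13) = -319 - (-13) = -306
k: 1·18 - 0·(-29) = 18 - 0 = 18
KL × KM = (-198, -306, 18)
|KL × KM| = √133164 ≈ 364.9164
area = ½ · 364.9164 ≈ 182.458

182.458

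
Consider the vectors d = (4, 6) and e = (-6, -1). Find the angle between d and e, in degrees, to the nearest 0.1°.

d · e = 4·(-6) + 6·(-1) = -24 - 6 = -30
|d|² = 16 + 36 = 52,  |d| = √52 ≈ 7.211103
|e|² = 36 + 1 = 37,  |e| = √37 ≈ 6.082763
cos θ = -30 / (7.211103 · 6.082763) ≈ -0.68394
θ = arccos(-0.68394) ≈ 133.2°

133.2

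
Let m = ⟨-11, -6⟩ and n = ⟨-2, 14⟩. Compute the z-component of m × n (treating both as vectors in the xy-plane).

(-11)·14 - (-6)·(-2) = -154 - 12 = -166

-166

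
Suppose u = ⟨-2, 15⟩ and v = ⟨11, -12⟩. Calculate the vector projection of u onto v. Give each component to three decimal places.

(-8.385, 9.147)

u · v = (-2)·11 + 15·(-12) = -22 - 180 = -202
|v|² = 121 + 144 = 265
proj_v u = (-202/265) · (11, -12) ≈ (-8.385, 9.147)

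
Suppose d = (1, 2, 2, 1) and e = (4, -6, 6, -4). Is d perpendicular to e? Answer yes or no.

yes

d · e = 1·4 + 2·(-6) + 2·6 + 1·(-4) = 4 - 12 + 12 - 4 = 0
Zero, so the vectors are orthogonal.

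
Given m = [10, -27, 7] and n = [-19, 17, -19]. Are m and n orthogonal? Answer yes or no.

no

m · n = 10·(-19) + (-27)·17 + 7·(-19) = -190 - 459 - 133 = -782
Nonzero, so the vectors are not orthogonal.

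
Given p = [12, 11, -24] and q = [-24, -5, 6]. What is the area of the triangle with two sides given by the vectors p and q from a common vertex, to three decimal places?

273.198

i: 11·6 - (-24)·(-5) = 66 - 120 = -54
j: (-24)·(-24) - 12·6 = 576 - 72 = 504
k: 12·(-5) - 11·(-24) = -60 - (-264) = 204
p × q = (-54, 504, 204)
|p × q| = √((-54)² + 504² + 204²) = √298548 ≈ 546.3955
area = ½ · 546.3955 ≈ 273.198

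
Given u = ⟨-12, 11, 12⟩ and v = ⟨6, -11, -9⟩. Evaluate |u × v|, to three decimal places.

82.104

i: 11·(-9) - 12·(-11) = -99 - (-132) = 33
j: 12·6 - (-12)·(-9) = 72 - 108 = -36
k: (-12)·(-11) - 11·6 = 132 - 66 = 66
u × v = (33, -36, 66)
|u × v| = √(33² + (-36)² + 66²) = √6741 ≈ 82.1036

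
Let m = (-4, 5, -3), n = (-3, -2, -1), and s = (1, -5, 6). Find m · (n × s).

102

n × s:
i: (-2)·6 - (-1)·(-5) = -12 - 5 = -17
j: (-1)·1 - (-3)·6 = -1 - (-18) = 17
k: (-3)·(-5) - (-2)·1 = 15 - (-2) = 17
n × s = (-17, 17, 17)
m · (n × s) = (-4)·(-17) + 5·17 + (-3)·17 = 68 + 85 - 51 = 102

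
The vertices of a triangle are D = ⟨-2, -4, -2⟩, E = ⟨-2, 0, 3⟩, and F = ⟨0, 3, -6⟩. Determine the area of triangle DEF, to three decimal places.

26.292

DE = (0, 4, 5),  DF = (2, 7, -4)
i: 4·(-4) - 5·7 = -16 - 35 = -51
j: 5·2 - 0·(-4) = 10 - 0 = 10
k: 0·7 - 4·2 = 0 - 8 = -8
DE × DF = (-51, 10, -8)
|DE × DF| = √2765 ≈ 52.5833
area = ½ · 52.5833 ≈ 26.292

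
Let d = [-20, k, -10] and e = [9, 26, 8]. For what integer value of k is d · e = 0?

10

d · e = (-20)·9 + k·26 + (-10)·8 = -260 + 26k
Set equal to 0: 26k = 260, so k = 10.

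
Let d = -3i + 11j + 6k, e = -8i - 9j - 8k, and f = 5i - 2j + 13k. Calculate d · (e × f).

e × f:
i: (-9)·13 - (-8)·(-2) = -117 - 16 = -133
j: (-8)·5 - (-8)·13 = -40 - (-104) = 64
k: (-8)·(-2) - (-9)·5 = 16 - (-45) = 61
e × f = (-133, 64, 61)
d · (e × f) = (-3)·(-133) + 11·64 + 6·61 = 399 + 704 + 366 = 1469

1469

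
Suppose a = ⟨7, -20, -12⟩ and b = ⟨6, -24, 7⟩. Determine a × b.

(-428, -121, -48)

i: (-20)·7 - (-12)·(-24) = -140 - 288 = -428
j: (-12)·6 - 7·7 = -72 - 49 = -121
k: 7·(-24) - (-20)·6 = -168 - (-120) = -48
a × b = (-428, -121, -48)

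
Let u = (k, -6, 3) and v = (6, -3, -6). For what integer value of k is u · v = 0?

u · v = k·6 + (-6)·(-3) + 3·(-6) = 0 + 6k
Set equal to 0: 6k = 0, so k = 0.

0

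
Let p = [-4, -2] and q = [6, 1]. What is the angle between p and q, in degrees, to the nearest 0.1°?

162.9

p · q = (-4)·6 + (-2)·1 = -24 - 2 = -26
|p|² = 16 + 4 = 20,  |p| = √20 ≈ 4.472136
|q|² = 36 + 1 = 37,  |q| = √37 ≈ 6.082763
cos θ = -26 / (4.472136 · 6.082763) ≈ -0.95578
θ = arccos(-0.95578) ≈ 162.9°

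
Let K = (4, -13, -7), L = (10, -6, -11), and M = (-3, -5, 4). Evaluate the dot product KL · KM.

KL = L − K = (6, 7, -4)
KM = M − K = (-7, 8, 11)
KL · KM = 6·(-7) + 7·8 + (-4)·11 = -42 + 56 - 44 = -30

-30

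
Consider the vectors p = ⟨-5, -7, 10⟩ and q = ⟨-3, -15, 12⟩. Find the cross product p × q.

(66, 30, 54)

i: (-7)·12 - 10·(-15) = -84 - (-150) = 66
j: 10·(-3) - (-5)·12 = -30 - (-60) = 30
k: (-5)·(-15) - (-7)·(-3) = 75 - 21 = 54
p × q = (66, 30, 54)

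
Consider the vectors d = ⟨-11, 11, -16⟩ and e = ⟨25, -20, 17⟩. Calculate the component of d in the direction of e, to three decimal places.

-21.159

d · e = (-11)·25 + 11·(-20) + (-16)·17 = -275 - 220 - 272 = -767
|e| = √(625 + 400 + 289) = √1314 ≈ 36.2491
comp_e d = -767 / √1314 ≈ -21.159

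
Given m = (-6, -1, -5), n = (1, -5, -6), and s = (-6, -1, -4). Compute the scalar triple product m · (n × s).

31

n × s:
i: (-5)·(-4) - (-6)·(-1) = 20 - 6 = 14
j: (-6)·(-6) - 1·(-4) = 36 - (-4) = 40
k: 1·(-1) - (-5)·(-6) = -1 - 30 = -31
n × s = (14, 40, -31)
m · (n × s) = (-6)·14 + (-1)·40 + (-5)·(-31) = -84 - 40 + 155 = 31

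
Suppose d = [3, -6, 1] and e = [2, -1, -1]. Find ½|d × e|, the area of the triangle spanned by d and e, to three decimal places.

i: (-6)·(-1) - 1·(-1) = 6 - (-1) = 7
j: 1·2 - 3·(-1) = 2 - (-3) = 5
k: 3·(-1) - (-6)·2 = -3 - (-12) = 9
d × e = (7, 5, 9)
|d × e| = √(7² + 5² + 9²) = √155 ≈ 12.4499
area = ½ · 12.4499 ≈ 6.225

6.225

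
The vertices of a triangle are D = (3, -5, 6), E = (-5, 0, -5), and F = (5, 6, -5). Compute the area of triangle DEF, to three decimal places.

DE = (-8, 5, -11),  DF = (2, 11, -11)
i: 5·(-11) - (-11)·11 = -55 - (-121) = 66
j: (-11)·2 - (-8)·(-11) = -22 - 88 = -110
k: (-8)·11 - 5·2 = -88 - 10 = -98
DE × DF = (66, -110, -98)
|DE × DF| = √26060 ≈ 161.4311
area = ½ · 161.4311 ≈ 80.716

80.716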